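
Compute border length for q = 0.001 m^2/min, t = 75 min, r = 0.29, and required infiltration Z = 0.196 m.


L = q*t/((1+r)*Z)
L = 0.001*75/((1+0.29)*0.196)
L = 0.075/0.25284

0.2966 m


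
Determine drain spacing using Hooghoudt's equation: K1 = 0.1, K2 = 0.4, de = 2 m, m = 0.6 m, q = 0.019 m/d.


S^2 = 8*K2*de*m/q + 4*K1*m^2/q
S^2 = 8*0.4*2*0.6/0.019 + 4*0.1*0.6^2/0.019
S = sqrt(209.6842)

14.4805 m


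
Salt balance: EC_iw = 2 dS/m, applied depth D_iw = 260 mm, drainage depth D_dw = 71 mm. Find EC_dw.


EC_dw = EC_iw * D_iw / D_dw
EC_dw = 2 * 260 / 71
EC_dw = 520 / 71

7.3239 dS/m


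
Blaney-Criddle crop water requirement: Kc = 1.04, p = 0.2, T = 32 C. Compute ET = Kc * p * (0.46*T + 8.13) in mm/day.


ET = Kc * p * (0.46*T + 8.13)
ET = 1.04 * 0.2 * (0.46*32 + 8.13)
ET = 1.04 * 0.2 * 22.8500

4.7528 mm/day


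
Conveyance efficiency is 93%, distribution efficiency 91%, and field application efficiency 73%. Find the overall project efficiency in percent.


Ec = 0.93, Eb = 0.91, Ea = 0.73
E = 0.93 * 0.91 * 0.73 * 100 = 61.7799%

61.7799 %


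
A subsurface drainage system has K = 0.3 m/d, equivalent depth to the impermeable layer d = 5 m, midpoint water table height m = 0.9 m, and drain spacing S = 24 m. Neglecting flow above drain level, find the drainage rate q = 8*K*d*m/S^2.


q = 8*K*d*m/S^2
q = 8*0.3*5*0.9/24^2
q = 10.8000 / 576

0.0188 m/d


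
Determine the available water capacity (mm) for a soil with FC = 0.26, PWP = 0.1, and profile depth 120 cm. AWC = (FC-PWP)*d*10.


AWC = (FC - PWP) * d * 10
AWC = (0.26 - 0.1) * 120 * 10
AWC = 0.1600 * 120 * 10

192.0000 mm


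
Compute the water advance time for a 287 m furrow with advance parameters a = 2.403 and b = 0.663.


t = (L/a)^(1/b)
t = (287/2.403)^(1/0.663)
t = 119.434041^(1/0.663)

1358.0735 min


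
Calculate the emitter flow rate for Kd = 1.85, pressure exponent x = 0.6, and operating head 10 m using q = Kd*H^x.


q = Kd * H^x = 1.85 * 10^0.6 = 1.85 * 3.981072

7.3650 L/h


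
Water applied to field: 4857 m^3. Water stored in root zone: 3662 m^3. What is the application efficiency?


Ea = V_root / V_field * 100 = 3662 / 4857 * 100 = 75.3963%

75.3963 %


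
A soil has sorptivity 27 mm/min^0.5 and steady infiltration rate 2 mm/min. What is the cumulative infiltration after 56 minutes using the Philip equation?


F = S*sqrt(t) + A*t
F = 27*sqrt(56) + 2*56
F = 27*7.483315 + 112

314.0495 mm


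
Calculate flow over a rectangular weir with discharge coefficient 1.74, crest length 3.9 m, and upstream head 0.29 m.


Q = C * L * H^(3/2) = 1.74 * 3.9 * 0.29^1.5 = 1.74 * 3.9 * 0.156170

1.0598 m^3/s


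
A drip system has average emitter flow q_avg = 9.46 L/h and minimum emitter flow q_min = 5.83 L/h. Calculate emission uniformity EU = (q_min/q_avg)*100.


EU = (q_min/q_avg)*100 = (5.83/9.46)*100 = 61.6279%

61.6279 %


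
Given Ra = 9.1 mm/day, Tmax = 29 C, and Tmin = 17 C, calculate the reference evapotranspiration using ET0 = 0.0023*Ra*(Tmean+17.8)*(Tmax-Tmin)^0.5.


Tmean = (Tmax + Tmin)/2 = (29 + 17)/2 = 23.0
ET0 = 0.0023 * 9.1 * (23.0 + 17.8) * sqrt(29 - 17)
ET0 = 0.0023 * 9.1 * 40.8 * 3.464102

2.9581 mm/day


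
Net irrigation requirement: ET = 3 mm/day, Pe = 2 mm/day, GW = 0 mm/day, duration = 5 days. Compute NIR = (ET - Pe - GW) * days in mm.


Daily deficit = ET - Pe - GW = 3 - 2 - 0 = 1 mm/day
NIR = 1 * 5 = 5 mm

5.0000 mm


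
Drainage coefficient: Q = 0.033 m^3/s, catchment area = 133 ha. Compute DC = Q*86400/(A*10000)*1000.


DC = Q * 86400 / (A * 10000) * 1000
DC = 0.033 * 86400 / (133 * 10000) * 1000
DC = 2851200.0000 / 1330000

2.1438 mm/day


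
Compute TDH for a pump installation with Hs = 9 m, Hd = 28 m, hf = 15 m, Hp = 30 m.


TDH = Hs + Hd + hf + Hp = 9 + 28 + 15 + 30 = 82

82 m


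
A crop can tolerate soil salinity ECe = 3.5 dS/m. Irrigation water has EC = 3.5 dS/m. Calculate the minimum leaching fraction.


LR = ECiw / (5*ECe - ECiw)
LR = 3.5 / (5*3.5 - 3.5)
LR = 3.5 / 14.0000

0.2500


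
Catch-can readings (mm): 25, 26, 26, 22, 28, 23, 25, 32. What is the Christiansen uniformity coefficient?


mean = 25.875000 mm
MAD = 2.125000 mm
CU = (1 - 2.125000/25.875000)*100

91.7874 %


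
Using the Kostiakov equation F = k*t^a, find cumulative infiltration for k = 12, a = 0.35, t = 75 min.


F = k * t^a = 12 * 75^0.35
F = 12 * 4.531807

54.3817 mm


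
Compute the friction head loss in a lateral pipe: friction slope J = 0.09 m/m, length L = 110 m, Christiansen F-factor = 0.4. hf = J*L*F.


hf = J * L * F = 0.09 * 110 * 0.4 = 3.9600 m

3.9600 m


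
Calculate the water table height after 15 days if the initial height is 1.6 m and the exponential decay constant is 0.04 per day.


m = m0 * exp(-k*t)
m = 1.6 * exp(-0.04 * 15)
m = 1.6 * exp(-0.6000)

0.8781 m


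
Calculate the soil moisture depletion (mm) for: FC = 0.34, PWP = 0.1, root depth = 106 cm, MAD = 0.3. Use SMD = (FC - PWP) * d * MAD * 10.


SMD = (FC - PWP) * d * MAD * 10
SMD = (0.34 - 0.1) * 106 * 0.3 * 10
SMD = 0.2400 * 106 * 0.3 * 10

76.3200 mm


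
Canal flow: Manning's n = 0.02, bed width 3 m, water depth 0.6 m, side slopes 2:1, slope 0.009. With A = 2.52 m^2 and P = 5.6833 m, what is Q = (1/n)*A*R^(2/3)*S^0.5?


R = A/P = 2.52/5.6833 = 0.443404
Q = (1/0.02) * 2.52 * 0.443404^(2/3) * 0.009^0.5

6.9506 m^3/s


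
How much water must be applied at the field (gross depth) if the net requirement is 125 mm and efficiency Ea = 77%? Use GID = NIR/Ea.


Ea = 77% = 0.77
GID = NIR / Ea = 125 / 0.77 = 162.3377 mm

162.3377 mm


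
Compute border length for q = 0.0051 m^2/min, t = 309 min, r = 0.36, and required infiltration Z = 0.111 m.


L = q*t/((1+r)*Z)
L = 0.0051*309/((1+0.36)*0.111)
L = 1.5759/0.15096

10.4392 m


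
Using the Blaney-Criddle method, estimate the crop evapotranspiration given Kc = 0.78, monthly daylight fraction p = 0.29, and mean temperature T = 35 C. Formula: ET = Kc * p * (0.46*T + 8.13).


ET = Kc * p * (0.46*T + 8.13)
ET = 0.78 * 0.29 * (0.46*35 + 8.13)
ET = 0.78 * 0.29 * 24.2300

5.4808 mm/day


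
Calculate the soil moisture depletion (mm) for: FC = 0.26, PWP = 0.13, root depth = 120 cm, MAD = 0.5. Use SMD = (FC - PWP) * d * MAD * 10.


SMD = (FC - PWP) * d * MAD * 10
SMD = (0.26 - 0.13) * 120 * 0.5 * 10
SMD = 0.1300 * 120 * 0.5 * 10

78.0000 mm


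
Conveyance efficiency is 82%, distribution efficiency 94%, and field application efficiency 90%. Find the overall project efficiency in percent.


Ec = 0.82, Eb = 0.94, Ea = 0.9
E = 0.82 * 0.94 * 0.9 * 100 = 69.3720%

69.3720 %


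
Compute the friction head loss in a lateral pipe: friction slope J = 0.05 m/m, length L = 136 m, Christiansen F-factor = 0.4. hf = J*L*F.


hf = J * L * F = 0.05 * 136 * 0.4 = 2.7200 m

2.7200 m


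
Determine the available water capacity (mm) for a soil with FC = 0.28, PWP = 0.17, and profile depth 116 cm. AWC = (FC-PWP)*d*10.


AWC = (FC - PWP) * d * 10
AWC = (0.28 - 0.17) * 116 * 10
AWC = 0.1100 * 116 * 10

127.6000 mm


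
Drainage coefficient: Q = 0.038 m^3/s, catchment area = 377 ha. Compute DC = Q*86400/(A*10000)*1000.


DC = Q * 86400 / (A * 10000) * 1000
DC = 0.038 * 86400 / (377 * 10000) * 1000
DC = 3283200.0000 / 3770000

0.8709 mm/day


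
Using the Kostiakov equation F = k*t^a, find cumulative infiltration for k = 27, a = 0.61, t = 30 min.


F = k * t^a = 27 * 30^0.61
F = 27 * 7.962400

214.9848 mm


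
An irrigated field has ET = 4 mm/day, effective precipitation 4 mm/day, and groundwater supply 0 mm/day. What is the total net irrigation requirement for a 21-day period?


Daily deficit = ET - Pe - GW = 4 - 4 - 0 = 0 mm/day
NIR = 0 * 21 = 0 mm

0 mm


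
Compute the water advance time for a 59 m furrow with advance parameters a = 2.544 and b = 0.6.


t = (L/a)^(1/b)
t = (59/2.544)^(1/0.6)
t = 23.191824^(1/0.6)

188.6072 min


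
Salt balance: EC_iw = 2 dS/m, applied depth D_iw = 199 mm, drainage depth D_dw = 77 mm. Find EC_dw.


EC_dw = EC_iw * D_iw / D_dw
EC_dw = 2 * 199 / 77
EC_dw = 398 / 77

5.1688 dS/m


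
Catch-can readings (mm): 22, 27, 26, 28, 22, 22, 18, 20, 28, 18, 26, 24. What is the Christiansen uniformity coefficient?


mean = 23.416667 mm
MAD = 3.083333 mm
CU = (1 - 3.083333/23.416667)*100

86.8327 %


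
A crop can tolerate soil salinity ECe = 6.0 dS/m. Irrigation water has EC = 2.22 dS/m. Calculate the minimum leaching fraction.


LR = ECiw / (5*ECe - ECiw)
LR = 2.22 / (5*6.0 - 2.22)
LR = 2.22 / 27.7800

0.0799


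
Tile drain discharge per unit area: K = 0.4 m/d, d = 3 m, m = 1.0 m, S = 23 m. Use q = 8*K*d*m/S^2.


q = 8*K*d*m/S^2
q = 8*0.4*3*1.0/23^2
q = 9.6000 / 529

0.0181 m/d


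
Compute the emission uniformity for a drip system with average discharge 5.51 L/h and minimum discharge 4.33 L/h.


EU = (q_min/q_avg)*100 = (4.33/5.51)*100 = 78.5844%

78.5844 %


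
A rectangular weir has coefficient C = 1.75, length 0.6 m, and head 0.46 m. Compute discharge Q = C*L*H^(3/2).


Q = C * L * H^(3/2) = 1.75 * 0.6 * 0.46^1.5 = 1.75 * 0.6 * 0.311987

0.3276 m^3/s


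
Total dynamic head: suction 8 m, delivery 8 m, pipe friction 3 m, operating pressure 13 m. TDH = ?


TDH = Hs + Hd + hf + Hp = 8 + 8 + 3 + 13 = 32

32 m


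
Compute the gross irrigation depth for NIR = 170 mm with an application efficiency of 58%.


Ea = 58% = 0.58
GID = NIR / Ea = 170 / 0.58 = 293.1034 mm

293.1034 mm


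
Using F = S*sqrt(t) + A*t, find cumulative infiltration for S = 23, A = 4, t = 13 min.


F = S*sqrt(t) + A*t
F = 23*sqrt(13) + 4*13
F = 23*3.605551 + 52

134.9277 mm


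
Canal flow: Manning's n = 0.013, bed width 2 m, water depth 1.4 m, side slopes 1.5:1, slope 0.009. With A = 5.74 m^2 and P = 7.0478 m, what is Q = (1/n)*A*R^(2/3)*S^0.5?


R = A/P = 5.74/7.0478 = 0.814439
Q = (1/0.013) * 5.74 * 0.814439^(2/3) * 0.009^0.5

36.5311 m^3/s


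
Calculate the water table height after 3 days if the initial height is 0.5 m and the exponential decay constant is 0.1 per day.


m = m0 * exp(-k*t)
m = 0.5 * exp(-0.1 * 3)
m = 0.5 * exp(-0.3000)

0.3704 m


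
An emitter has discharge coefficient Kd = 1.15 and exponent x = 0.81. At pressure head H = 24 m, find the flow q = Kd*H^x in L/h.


q = Kd * H^x = 1.15 * 24^0.81 = 1.15 * 13.121126

15.0893 L/h


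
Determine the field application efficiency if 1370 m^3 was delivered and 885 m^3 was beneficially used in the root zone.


Ea = V_root / V_field * 100 = 885 / 1370 * 100 = 64.5985%

64.5985 %


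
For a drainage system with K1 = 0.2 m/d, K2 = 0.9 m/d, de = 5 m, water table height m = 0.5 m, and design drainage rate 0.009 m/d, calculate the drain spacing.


S^2 = 8*K2*de*m/q + 4*K1*m^2/q
S^2 = 8*0.9*5*0.5/0.009 + 4*0.2*0.5^2/0.009
S = sqrt(2022.2222)

44.9691 m


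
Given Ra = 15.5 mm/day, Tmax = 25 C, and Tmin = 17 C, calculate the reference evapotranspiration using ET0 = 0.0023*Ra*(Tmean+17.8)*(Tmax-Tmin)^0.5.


Tmean = (Tmax + Tmin)/2 = (25 + 17)/2 = 21.0
ET0 = 0.0023 * 15.5 * (21.0 + 17.8) * sqrt(25 - 17)
ET0 = 0.0023 * 15.5 * 38.8 * 2.828427

3.9123 mm/day


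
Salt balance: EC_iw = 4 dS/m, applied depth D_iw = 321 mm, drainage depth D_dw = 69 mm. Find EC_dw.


EC_dw = EC_iw * D_iw / D_dw
EC_dw = 4 * 321 / 69
EC_dw = 1284 / 69

18.6087 dS/m


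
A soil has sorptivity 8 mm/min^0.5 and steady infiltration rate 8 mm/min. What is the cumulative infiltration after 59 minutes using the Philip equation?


F = S*sqrt(t) + A*t
F = 8*sqrt(59) + 8*59
F = 8*7.681146 + 472

533.4492 mm


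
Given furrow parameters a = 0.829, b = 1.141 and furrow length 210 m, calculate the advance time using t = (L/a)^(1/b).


t = (L/a)^(1/b)
t = (210/0.829)^(1/1.141)
t = 253.317250^(1/1.141)

127.8292 min


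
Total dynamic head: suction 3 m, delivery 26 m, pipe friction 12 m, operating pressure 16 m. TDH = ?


TDH = Hs + Hd + hf + Hp = 3 + 26 + 12 + 16 = 57

57 m


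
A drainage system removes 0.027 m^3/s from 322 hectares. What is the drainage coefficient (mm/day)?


DC = Q * 86400 / (A * 10000) * 1000
DC = 0.027 * 86400 / (322 * 10000) * 1000
DC = 2332800.0000 / 3220000

0.7245 mm/day


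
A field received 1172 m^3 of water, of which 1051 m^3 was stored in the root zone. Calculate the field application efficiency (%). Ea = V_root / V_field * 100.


Ea = V_root / V_field * 100 = 1051 / 1172 * 100 = 89.6758%

89.6758 %


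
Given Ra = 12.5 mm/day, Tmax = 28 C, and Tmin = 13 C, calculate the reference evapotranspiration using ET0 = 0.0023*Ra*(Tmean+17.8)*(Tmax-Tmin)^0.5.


Tmean = (Tmax + Tmin)/2 = (28 + 13)/2 = 20.5
ET0 = 0.0023 * 12.5 * (20.5 + 17.8) * sqrt(28 - 13)
ET0 = 0.0023 * 12.5 * 38.3 * 3.872983

4.2646 mm/day


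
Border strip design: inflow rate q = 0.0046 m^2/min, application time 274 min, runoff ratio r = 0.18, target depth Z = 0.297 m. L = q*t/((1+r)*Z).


L = q*t/((1+r)*Z)
L = 0.0046*274/((1+0.18)*0.297)
L = 1.2604/0.35046

3.5964 m


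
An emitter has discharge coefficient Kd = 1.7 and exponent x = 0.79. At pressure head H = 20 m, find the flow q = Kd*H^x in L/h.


q = Kd * H^x = 1.7 * 20^0.79 = 1.7 * 10.661387

18.1244 L/h


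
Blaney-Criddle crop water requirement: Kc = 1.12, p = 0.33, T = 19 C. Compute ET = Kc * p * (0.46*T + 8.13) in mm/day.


ET = Kc * p * (0.46*T + 8.13)
ET = 1.12 * 0.33 * (0.46*19 + 8.13)
ET = 1.12 * 0.33 * 16.8700

6.2352 mm/day


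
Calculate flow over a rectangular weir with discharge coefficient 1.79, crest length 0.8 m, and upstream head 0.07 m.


Q = C * L * H^(3/2) = 1.79 * 0.8 * 0.07^1.5 = 1.79 * 0.8 * 0.018520

0.0265 m^3/s


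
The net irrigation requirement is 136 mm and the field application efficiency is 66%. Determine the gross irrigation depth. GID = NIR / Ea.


Ea = 66% = 0.66
GID = NIR / Ea = 136 / 0.66 = 206.0606 mm

206.0606 mm


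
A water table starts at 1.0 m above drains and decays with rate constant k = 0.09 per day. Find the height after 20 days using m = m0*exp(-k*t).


m = m0 * exp(-k*t)
m = 1.0 * exp(-0.09 * 20)
m = 1.0 * exp(-1.8000)

0.1653 m


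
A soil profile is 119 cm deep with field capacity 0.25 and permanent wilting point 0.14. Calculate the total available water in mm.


AWC = (FC - PWP) * d * 10
AWC = (0.25 - 0.14) * 119 * 10
AWC = 0.1100 * 119 * 10

130.9000 mm


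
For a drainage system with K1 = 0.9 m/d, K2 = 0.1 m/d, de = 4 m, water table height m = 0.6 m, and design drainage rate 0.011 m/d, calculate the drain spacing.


S^2 = 8*K2*de*m/q + 4*K1*m^2/q
S^2 = 8*0.1*4*0.6/0.011 + 4*0.9*0.6^2/0.011
S = sqrt(292.3636)

17.0986 m


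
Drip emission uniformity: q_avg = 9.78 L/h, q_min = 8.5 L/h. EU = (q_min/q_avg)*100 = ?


EU = (q_min/q_avg)*100 = (8.5/9.78)*100 = 86.9121%

86.9121 %


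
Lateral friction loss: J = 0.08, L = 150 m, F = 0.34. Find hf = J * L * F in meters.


hf = J * L * F = 0.08 * 150 * 0.34 = 4.0800 m

4.0800 m


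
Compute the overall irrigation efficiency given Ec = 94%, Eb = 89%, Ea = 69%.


Ec = 0.94, Eb = 0.89, Ea = 0.69
E = 0.94 * 0.89 * 0.69 * 100 = 57.7254%

57.7254 %


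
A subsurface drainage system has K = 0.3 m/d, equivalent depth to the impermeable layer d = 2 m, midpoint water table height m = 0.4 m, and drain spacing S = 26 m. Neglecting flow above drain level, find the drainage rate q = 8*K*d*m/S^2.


q = 8*K*d*m/S^2
q = 8*0.3*2*0.4/26^2
q = 1.9200 / 676

0.0028 m/d


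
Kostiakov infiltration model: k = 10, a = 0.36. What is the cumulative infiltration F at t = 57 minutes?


F = k * t^a = 10 * 57^0.36
F = 10 * 4.286620

42.8662 mm


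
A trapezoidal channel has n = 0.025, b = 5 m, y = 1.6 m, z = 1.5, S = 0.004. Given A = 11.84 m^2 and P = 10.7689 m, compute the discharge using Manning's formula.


R = A/P = 11.84/10.7689 = 1.099462
Q = (1/0.025) * 11.84 * 1.099462^(2/3) * 0.004^0.5

31.9077 m^3/s


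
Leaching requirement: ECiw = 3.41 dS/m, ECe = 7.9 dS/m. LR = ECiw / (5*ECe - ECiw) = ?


LR = ECiw / (5*ECe - ECiw)
LR = 3.41 / (5*7.9 - 3.41)
LR = 3.41 / 36.0900

0.0945


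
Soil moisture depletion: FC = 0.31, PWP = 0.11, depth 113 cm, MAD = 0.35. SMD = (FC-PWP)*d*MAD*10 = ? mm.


SMD = (FC - PWP) * d * MAD * 10
SMD = (0.31 - 0.11) * 113 * 0.35 * 10
SMD = 0.2000 * 113 * 0.35 * 10

79.1000 mm


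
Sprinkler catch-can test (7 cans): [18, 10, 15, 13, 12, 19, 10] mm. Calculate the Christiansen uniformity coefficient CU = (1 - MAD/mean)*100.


mean = 13.857143 mm
MAD = 2.979592 mm
CU = (1 - 2.979592/13.857143)*100

78.4978 %


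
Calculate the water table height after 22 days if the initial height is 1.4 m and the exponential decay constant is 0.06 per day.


m = m0 * exp(-k*t)
m = 1.4 * exp(-0.06 * 22)
m = 1.4 * exp(-1.3200)

0.3740 m


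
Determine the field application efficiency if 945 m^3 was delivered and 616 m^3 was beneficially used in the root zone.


Ea = V_root / V_field * 100 = 616 / 945 * 100 = 65.1852%

65.1852 %


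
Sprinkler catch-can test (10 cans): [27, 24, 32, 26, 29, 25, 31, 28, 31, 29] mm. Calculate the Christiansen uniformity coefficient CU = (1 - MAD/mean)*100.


mean = 28.200000 mm
MAD = 2.200000 mm
CU = (1 - 2.200000/28.200000)*100

92.1986 %


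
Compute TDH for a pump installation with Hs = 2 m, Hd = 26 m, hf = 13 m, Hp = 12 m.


TDH = Hs + Hd + hf + Hp = 2 + 26 + 13 + 12 = 53

53 m


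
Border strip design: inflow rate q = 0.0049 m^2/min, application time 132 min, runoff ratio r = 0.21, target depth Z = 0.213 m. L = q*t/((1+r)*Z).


L = q*t/((1+r)*Z)
L = 0.0049*132/((1+0.21)*0.213)
L = 0.6468/0.25773

2.5096 m


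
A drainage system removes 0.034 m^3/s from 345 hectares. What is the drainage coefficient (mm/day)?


DC = Q * 86400 / (A * 10000) * 1000
DC = 0.034 * 86400 / (345 * 10000) * 1000
DC = 2937600.0000 / 3450000

0.8515 mm/day


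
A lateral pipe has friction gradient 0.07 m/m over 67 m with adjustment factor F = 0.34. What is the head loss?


hf = J * L * F = 0.07 * 67 * 0.34 = 1.5946 m

1.5946 m


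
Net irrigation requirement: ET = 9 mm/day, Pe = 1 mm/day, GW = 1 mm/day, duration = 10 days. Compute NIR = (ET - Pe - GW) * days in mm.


Daily deficit = ET - Pe - GW = 9 - 1 - 1 = 7 mm/day
NIR = 7 * 10 = 70 mm

70.0000 mm


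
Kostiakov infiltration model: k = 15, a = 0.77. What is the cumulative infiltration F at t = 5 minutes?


F = k * t^a = 15 * 5^0.77
F = 15 * 3.453082

51.7962 mm


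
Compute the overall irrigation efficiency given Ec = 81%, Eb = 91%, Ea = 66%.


Ec = 0.81, Eb = 0.91, Ea = 0.66
E = 0.81 * 0.91 * 0.66 * 100 = 48.6486%

48.6486 %


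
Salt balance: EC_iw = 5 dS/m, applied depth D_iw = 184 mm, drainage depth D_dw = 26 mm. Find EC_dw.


EC_dw = EC_iw * D_iw / D_dw
EC_dw = 5 * 184 / 26
EC_dw = 920 / 26

35.3846 dS/m


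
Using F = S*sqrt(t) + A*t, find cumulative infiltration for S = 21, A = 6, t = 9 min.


F = S*sqrt(t) + A*t
F = 21*sqrt(9) + 6*9
F = 21*3.000000 + 54

117.0000 mm


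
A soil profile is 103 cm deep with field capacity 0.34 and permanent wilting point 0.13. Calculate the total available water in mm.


AWC = (FC - PWP) * d * 10
AWC = (0.34 - 0.13) * 103 * 10
AWC = 0.2100 * 103 * 10

216.3000 mm


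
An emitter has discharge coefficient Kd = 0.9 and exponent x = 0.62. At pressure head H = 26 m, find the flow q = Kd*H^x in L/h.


q = Kd * H^x = 0.9 * 26^0.62 = 0.9 * 7.538475

6.7846 L/h


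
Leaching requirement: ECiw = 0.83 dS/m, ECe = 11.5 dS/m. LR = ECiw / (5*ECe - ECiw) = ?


LR = ECiw / (5*ECe - ECiw)
LR = 0.83 / (5*11.5 - 0.83)
LR = 0.83 / 56.6700

0.0146


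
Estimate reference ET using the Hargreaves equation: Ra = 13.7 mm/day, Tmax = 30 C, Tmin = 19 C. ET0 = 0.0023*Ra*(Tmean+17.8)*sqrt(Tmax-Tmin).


Tmean = (Tmax + Tmin)/2 = (30 + 19)/2 = 24.5
ET0 = 0.0023 * 13.7 * (24.5 + 17.8) * sqrt(30 - 19)
ET0 = 0.0023 * 13.7 * 42.3 * 3.316625

4.4206 mm/day


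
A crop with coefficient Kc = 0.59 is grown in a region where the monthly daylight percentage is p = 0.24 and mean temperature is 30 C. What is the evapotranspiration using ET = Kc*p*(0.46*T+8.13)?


ET = Kc * p * (0.46*T + 8.13)
ET = 0.59 * 0.24 * (0.46*30 + 8.13)
ET = 0.59 * 0.24 * 21.9300

3.1053 mm/day


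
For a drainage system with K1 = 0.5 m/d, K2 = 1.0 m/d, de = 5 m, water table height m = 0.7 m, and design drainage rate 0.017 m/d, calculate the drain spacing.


S^2 = 8*K2*de*m/q + 4*K1*m^2/q
S^2 = 8*1.0*5*0.7/0.017 + 4*0.5*0.7^2/0.017
S = sqrt(1704.7059)

41.2881 m


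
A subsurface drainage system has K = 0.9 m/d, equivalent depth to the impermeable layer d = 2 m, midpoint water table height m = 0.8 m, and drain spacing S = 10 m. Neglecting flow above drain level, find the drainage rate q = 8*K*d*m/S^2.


q = 8*K*d*m/S^2
q = 8*0.9*2*0.8/10^2
q = 11.5200 / 100

0.1152 m/d


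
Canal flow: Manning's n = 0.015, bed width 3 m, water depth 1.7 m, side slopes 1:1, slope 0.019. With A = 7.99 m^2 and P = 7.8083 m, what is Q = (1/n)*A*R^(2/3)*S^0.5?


R = A/P = 7.99/7.8083 = 1.023270
Q = (1/0.015) * 7.99 * 1.023270^(2/3) * 0.019^0.5

74.5577 m^3/s


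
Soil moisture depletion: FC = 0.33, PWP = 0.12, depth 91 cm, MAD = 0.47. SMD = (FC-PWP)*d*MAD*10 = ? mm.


SMD = (FC - PWP) * d * MAD * 10
SMD = (0.33 - 0.12) * 91 * 0.47 * 10
SMD = 0.2100 * 91 * 0.47 * 10

89.8170 mm


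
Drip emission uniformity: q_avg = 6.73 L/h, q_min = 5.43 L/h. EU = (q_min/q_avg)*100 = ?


EU = (q_min/q_avg)*100 = (5.43/6.73)*100 = 80.6835%

80.6835 %


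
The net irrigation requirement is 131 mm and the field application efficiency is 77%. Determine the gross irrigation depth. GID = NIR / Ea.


Ea = 77% = 0.77
GID = NIR / Ea = 131 / 0.77 = 170.1299 mm

170.1299 mm


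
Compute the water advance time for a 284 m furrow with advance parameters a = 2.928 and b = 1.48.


t = (L/a)^(1/b)
t = (284/2.928)^(1/1.48)
t = 96.994536^(1/1.48)

21.9987 min


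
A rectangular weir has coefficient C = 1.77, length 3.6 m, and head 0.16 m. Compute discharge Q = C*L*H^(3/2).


Q = C * L * H^(3/2) = 1.77 * 3.6 * 0.16^1.5 = 1.77 * 3.6 * 0.064000

0.4078 m^3/s


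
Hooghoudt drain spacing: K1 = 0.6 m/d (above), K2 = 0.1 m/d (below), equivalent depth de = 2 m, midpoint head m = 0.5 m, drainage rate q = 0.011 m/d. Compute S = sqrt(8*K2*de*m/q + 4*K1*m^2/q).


S^2 = 8*K2*de*m/q + 4*K1*m^2/q
S^2 = 8*0.1*2*0.5/0.011 + 4*0.6*0.5^2/0.011
S = sqrt(127.2727)

11.2815 m


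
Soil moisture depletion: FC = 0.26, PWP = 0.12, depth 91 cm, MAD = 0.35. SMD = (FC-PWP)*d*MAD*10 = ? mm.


SMD = (FC - PWP) * d * MAD * 10
SMD = (0.26 - 0.12) * 91 * 0.35 * 10
SMD = 0.1400 * 91 * 0.35 * 10

44.5900 mm


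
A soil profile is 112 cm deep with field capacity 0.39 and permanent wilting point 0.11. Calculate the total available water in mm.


AWC = (FC - PWP) * d * 10
AWC = (0.39 - 0.11) * 112 * 10
AWC = 0.2800 * 112 * 10

313.6000 mm


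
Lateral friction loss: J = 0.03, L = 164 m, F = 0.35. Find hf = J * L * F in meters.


hf = J * L * F = 0.03 * 164 * 0.35 = 1.7220 m

1.7220 m


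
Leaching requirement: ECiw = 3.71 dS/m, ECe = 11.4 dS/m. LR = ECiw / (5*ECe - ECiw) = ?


LR = ECiw / (5*ECe - ECiw)
LR = 3.71 / (5*11.4 - 3.71)
LR = 3.71 / 53.2900

0.0696


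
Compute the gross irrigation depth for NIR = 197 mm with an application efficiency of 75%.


Ea = 75% = 0.75
GID = NIR / Ea = 197 / 0.75 = 262.6667 mm

262.6667 mm


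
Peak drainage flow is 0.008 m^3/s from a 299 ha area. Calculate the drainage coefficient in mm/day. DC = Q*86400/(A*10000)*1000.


DC = Q * 86400 / (A * 10000) * 1000
DC = 0.008 * 86400 / (299 * 10000) * 1000
DC = 691200.0000 / 2990000

0.2312 mm/day


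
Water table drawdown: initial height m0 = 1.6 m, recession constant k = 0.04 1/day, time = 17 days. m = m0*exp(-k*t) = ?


m = m0 * exp(-k*t)
m = 1.6 * exp(-0.04 * 17)
m = 1.6 * exp(-0.6800)

0.8106 m


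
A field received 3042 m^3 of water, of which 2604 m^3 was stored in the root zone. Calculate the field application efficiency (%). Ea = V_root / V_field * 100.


Ea = V_root / V_field * 100 = 2604 / 3042 * 100 = 85.6016%

85.6016 %


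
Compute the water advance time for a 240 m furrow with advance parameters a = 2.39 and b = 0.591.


t = (L/a)^(1/b)
t = (240/2.39)^(1/0.591)
t = 100.418410^(1/0.591)

2438.7260 min


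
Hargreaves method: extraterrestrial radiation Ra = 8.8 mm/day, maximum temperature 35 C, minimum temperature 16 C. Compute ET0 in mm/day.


Tmean = (Tmax + Tmin)/2 = (35 + 16)/2 = 25.5
ET0 = 0.0023 * 8.8 * (25.5 + 17.8) * sqrt(35 - 16)
ET0 = 0.0023 * 8.8 * 43.3 * 4.358899

3.8201 mm/day


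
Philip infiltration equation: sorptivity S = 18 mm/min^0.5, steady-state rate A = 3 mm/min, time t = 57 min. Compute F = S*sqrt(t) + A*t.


F = S*sqrt(t) + A*t
F = 18*sqrt(57) + 3*57
F = 18*7.549834 + 171

306.8970 mm


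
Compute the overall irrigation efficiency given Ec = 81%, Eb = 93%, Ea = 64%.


Ec = 0.81, Eb = 0.93, Ea = 0.64
E = 0.81 * 0.93 * 0.64 * 100 = 48.2112%

48.2112 %


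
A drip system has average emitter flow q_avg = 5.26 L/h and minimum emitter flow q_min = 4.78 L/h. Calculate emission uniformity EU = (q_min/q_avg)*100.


EU = (q_min/q_avg)*100 = (4.78/5.26)*100 = 90.8745%

90.8745 %


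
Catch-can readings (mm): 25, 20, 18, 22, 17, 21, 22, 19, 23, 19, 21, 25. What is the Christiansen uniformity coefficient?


mean = 21.000000 mm
MAD = 2.000000 mm
CU = (1 - 2.000000/21.000000)*100

90.4762 %


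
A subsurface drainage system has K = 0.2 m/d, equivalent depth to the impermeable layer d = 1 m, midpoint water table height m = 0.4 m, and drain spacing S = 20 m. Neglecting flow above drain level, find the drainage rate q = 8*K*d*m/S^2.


q = 8*K*d*m/S^2
q = 8*0.2*1*0.4/20^2
q = 0.6400 / 400

0.0016 m/d


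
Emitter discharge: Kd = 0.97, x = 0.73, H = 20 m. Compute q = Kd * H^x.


q = Kd * H^x = 0.97 * 20^0.73 = 0.97 * 8.907419

8.6402 L/h


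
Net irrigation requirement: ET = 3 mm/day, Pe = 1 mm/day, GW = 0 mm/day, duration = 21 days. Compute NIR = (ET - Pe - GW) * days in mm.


Daily deficit = ET - Pe - GW = 3 - 1 - 0 = 2 mm/day
NIR = 2 * 21 = 42 mm

42.0000 mm


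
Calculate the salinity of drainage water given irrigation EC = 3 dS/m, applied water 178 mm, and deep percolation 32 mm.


EC_dw = EC_iw * D_iw / D_dw
EC_dw = 3 * 178 / 32
EC_dw = 534 / 32

16.6875 dS/m


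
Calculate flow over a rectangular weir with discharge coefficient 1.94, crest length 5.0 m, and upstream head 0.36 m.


Q = C * L * H^(3/2) = 1.94 * 5.0 * 0.36^1.5 = 1.94 * 5.0 * 0.216000

2.0952 m^3/s


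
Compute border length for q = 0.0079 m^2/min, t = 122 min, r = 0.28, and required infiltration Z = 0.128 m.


L = q*t/((1+r)*Z)
L = 0.0079*122/((1+0.28)*0.128)
L = 0.9638/0.16384

5.8826 m


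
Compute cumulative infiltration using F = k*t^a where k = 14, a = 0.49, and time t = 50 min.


F = k * t^a = 14 * 50^0.49
F = 14 * 6.799787

95.1970 mm


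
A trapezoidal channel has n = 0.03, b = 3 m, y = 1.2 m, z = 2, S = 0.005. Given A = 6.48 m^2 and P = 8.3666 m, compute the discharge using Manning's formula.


R = A/P = 6.48/8.3666 = 0.774508
Q = (1/0.03) * 6.48 * 0.774508^(2/3) * 0.005^0.5

12.8812 m^3/s


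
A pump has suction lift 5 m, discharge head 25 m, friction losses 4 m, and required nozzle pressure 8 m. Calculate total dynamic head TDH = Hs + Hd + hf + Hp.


TDH = Hs + Hd + hf + Hp = 5 + 25 + 4 + 8 = 42

42 m


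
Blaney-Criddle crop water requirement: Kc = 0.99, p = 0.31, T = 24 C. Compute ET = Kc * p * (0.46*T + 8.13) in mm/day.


ET = Kc * p * (0.46*T + 8.13)
ET = 0.99 * 0.31 * (0.46*24 + 8.13)
ET = 0.99 * 0.31 * 19.1700

5.8833 mm/day


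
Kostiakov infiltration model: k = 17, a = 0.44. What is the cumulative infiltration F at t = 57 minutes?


F = k * t^a = 17 * 57^0.44
F = 17 * 5.923589

100.7010 mm


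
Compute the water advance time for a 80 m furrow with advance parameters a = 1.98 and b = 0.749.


t = (L/a)^(1/b)
t = (80/1.98)^(1/0.749)
t = 40.404040^(1/0.749)

139.5595 min


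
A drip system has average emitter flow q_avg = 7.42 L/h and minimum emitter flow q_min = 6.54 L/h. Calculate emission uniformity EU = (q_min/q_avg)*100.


EU = (q_min/q_avg)*100 = (6.54/7.42)*100 = 88.1402%

88.1402 %


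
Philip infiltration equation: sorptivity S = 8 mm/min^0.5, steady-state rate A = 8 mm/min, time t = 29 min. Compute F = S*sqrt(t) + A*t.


F = S*sqrt(t) + A*t
F = 8*sqrt(29) + 8*29
F = 8*5.385165 + 232

275.0813 mm


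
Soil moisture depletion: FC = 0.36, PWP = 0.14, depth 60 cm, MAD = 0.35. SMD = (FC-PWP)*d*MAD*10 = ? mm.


SMD = (FC - PWP) * d * MAD * 10
SMD = (0.36 - 0.14) * 60 * 0.35 * 10
SMD = 0.2200 * 60 * 0.35 * 10

46.2000 mm


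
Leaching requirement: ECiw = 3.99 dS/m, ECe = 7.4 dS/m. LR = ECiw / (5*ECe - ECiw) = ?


LR = ECiw / (5*ECe - ECiw)
LR = 3.99 / (5*7.4 - 3.99)
LR = 3.99 / 33.0100

0.1209


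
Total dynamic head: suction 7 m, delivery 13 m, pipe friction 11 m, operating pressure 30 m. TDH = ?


TDH = Hs + Hd + hf + Hp = 7 + 13 + 11 + 30 = 61

61 m


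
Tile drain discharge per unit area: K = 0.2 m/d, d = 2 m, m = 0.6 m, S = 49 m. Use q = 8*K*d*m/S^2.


q = 8*K*d*m/S^2
q = 8*0.2*2*0.6/49^2
q = 1.9200 / 2401

7.9967e-04 m/d


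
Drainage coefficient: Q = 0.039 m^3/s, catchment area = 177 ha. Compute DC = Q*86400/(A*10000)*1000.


DC = Q * 86400 / (A * 10000) * 1000
DC = 0.039 * 86400 / (177 * 10000) * 1000
DC = 3369600.0000 / 1770000

1.9037 mm/day


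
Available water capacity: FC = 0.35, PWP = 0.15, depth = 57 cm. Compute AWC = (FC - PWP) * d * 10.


AWC = (FC - PWP) * d * 10
AWC = (0.35 - 0.15) * 57 * 10
AWC = 0.2000 * 57 * 10

114.0000 mm


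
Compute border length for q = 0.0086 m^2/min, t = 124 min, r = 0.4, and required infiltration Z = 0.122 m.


L = q*t/((1+r)*Z)
L = 0.0086*124/((1+0.4)*0.122)
L = 1.0664/0.1708

6.2436 m


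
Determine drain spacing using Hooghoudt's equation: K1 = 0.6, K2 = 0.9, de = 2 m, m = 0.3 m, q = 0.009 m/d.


S^2 = 8*K2*de*m/q + 4*K1*m^2/q
S^2 = 8*0.9*2*0.3/0.009 + 4*0.6*0.3^2/0.009
S = sqrt(504.0000)

22.4499 m


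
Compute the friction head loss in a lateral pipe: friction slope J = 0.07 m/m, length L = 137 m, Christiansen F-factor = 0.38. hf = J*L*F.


hf = J * L * F = 0.07 * 137 * 0.38 = 3.6442 m

3.6442 m


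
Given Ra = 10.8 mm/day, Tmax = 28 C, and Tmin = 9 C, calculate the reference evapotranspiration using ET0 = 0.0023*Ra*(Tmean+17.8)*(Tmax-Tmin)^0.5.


Tmean = (Tmax + Tmin)/2 = (28 + 9)/2 = 18.5
ET0 = 0.0023 * 10.8 * (18.5 + 17.8) * sqrt(28 - 9)
ET0 = 0.0023 * 10.8 * 36.3 * 4.358899

3.9304 mm/day


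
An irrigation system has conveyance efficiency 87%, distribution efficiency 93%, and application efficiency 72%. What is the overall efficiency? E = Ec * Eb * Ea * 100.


Ec = 0.87, Eb = 0.93, Ea = 0.72
E = 0.87 * 0.93 * 0.72 * 100 = 58.2552%

58.2552 %


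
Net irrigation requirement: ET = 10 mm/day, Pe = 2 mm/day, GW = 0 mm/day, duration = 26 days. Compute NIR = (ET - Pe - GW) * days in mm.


Daily deficit = ET - Pe - GW = 10 - 2 - 0 = 8 mm/day
NIR = 8 * 26 = 208 mm

208.0000 mm


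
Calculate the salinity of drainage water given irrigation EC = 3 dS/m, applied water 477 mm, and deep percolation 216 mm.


EC_dw = EC_iw * D_iw / D_dw
EC_dw = 3 * 477 / 216
EC_dw = 1431 / 216

6.6250 dS/m


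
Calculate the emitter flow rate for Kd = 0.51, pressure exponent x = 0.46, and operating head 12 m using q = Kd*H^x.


q = Kd * H^x = 0.51 * 12^0.46 = 0.51 * 3.136342

1.5995 L/h


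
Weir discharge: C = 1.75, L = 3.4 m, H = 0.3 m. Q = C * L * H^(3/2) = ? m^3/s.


Q = C * L * H^(3/2) = 1.75 * 3.4 * 0.3^1.5 = 1.75 * 3.4 * 0.164317

0.9777 m^3/s


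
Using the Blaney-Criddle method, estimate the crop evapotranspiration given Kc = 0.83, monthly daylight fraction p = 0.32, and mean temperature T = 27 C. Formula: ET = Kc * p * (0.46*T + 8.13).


ET = Kc * p * (0.46*T + 8.13)
ET = 0.83 * 0.32 * (0.46*27 + 8.13)
ET = 0.83 * 0.32 * 20.5500

5.4581 mm/day


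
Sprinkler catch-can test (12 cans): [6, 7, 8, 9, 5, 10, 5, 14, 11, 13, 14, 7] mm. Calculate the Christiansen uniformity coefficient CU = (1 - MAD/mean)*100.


mean = 9.083333 mm
MAD = 2.763889 mm
CU = (1 - 2.763889/9.083333)*100

69.5719 %


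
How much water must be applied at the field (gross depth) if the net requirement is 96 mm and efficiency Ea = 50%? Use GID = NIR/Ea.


Ea = 50% = 0.5
GID = NIR / Ea = 96 / 0.5 = 192.0000 mm

192.0000 mm


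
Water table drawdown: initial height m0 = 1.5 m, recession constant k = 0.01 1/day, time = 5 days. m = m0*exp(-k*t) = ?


m = m0 * exp(-k*t)
m = 1.5 * exp(-0.01 * 5)
m = 1.5 * exp(-0.0500)

1.4268 m


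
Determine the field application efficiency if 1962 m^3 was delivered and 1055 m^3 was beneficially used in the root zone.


Ea = V_root / V_field * 100 = 1055 / 1962 * 100 = 53.7717%

53.7717 %


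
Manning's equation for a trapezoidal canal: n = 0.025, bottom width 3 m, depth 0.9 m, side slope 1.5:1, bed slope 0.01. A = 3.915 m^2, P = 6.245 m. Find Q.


R = A/P = 3.915/6.245 = 0.626902
Q = (1/0.025) * 3.915 * 0.626902^(2/3) * 0.01^0.5

11.4707 m^3/s


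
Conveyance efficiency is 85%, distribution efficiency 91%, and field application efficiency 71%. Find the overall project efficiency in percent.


Ec = 0.85, Eb = 0.91, Ea = 0.71
E = 0.85 * 0.91 * 0.71 * 100 = 54.9185%

54.9185 %


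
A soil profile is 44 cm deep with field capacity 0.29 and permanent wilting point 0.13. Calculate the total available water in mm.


AWC = (FC - PWP) * d * 10
AWC = (0.29 - 0.13) * 44 * 10
AWC = 0.1600 * 44 * 10

70.4000 mm


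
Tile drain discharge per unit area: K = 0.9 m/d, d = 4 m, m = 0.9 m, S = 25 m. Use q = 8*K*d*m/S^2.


q = 8*K*d*m/S^2
q = 8*0.9*4*0.9/25^2
q = 25.9200 / 625

0.0415 m/d


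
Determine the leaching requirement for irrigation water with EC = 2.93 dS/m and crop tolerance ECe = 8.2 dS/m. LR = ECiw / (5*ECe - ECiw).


LR = ECiw / (5*ECe - ECiw)
LR = 2.93 / (5*8.2 - 2.93)
LR = 2.93 / 38.0700

0.0770


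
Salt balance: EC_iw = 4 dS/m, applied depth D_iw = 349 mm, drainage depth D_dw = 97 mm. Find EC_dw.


EC_dw = EC_iw * D_iw / D_dw
EC_dw = 4 * 349 / 97
EC_dw = 1396 / 97

14.3918 dS/m


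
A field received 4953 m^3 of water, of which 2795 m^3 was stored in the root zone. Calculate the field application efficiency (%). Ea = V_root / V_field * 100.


Ea = V_root / V_field * 100 = 2795 / 4953 * 100 = 56.4304%

56.4304 %


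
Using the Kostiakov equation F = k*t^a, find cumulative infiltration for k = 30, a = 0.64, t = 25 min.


F = k * t^a = 30 * 25^0.64
F = 30 * 7.846602

235.3981 mm


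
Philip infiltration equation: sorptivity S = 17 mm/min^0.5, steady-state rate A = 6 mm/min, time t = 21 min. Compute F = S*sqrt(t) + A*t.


F = S*sqrt(t) + A*t
F = 17*sqrt(21) + 6*21
F = 17*4.582576 + 126

203.9038 mm


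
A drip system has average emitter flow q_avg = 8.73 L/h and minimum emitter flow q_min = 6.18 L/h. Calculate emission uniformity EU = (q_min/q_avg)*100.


EU = (q_min/q_avg)*100 = (6.18/8.73)*100 = 70.7904%

70.7904 %


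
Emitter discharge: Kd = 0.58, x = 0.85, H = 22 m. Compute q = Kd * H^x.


q = Kd * H^x = 0.58 * 22^0.85 = 0.58 * 13.837552

8.0258 L/h


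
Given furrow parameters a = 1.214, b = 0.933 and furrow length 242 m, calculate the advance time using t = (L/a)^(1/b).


t = (L/a)^(1/b)
t = (242/1.214)^(1/0.933)
t = 199.341021^(1/0.933)

291.5640 min


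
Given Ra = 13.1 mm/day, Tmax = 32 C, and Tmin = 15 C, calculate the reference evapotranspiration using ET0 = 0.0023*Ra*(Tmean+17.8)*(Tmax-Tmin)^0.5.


Tmean = (Tmax + Tmin)/2 = (32 + 15)/2 = 23.5
ET0 = 0.0023 * 13.1 * (23.5 + 17.8) * sqrt(32 - 15)
ET0 = 0.0023 * 13.1 * 41.3 * 4.123106

5.1307 mm/day


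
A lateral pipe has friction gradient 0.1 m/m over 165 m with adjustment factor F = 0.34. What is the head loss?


hf = J * L * F = 0.1 * 165 * 0.34 = 5.6100 m

5.6100 m


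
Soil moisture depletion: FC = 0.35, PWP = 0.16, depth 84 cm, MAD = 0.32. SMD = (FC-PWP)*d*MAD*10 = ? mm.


SMD = (FC - PWP) * d * MAD * 10
SMD = (0.35 - 0.16) * 84 * 0.32 * 10
SMD = 0.1900 * 84 * 0.32 * 10

51.0720 mm


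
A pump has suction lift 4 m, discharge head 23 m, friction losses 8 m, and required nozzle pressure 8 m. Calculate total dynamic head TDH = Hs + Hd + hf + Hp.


TDH = Hs + Hd + hf + Hp = 4 + 23 + 8 + 8 = 43

43 m


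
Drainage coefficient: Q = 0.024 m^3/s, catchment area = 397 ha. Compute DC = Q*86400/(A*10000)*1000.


DC = Q * 86400 / (A * 10000) * 1000
DC = 0.024 * 86400 / (397 * 10000) * 1000
DC = 2073600.0000 / 3970000

0.5223 mm/day


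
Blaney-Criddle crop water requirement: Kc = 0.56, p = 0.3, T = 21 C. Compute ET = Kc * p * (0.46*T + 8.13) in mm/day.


ET = Kc * p * (0.46*T + 8.13)
ET = 0.56 * 0.3 * (0.46*21 + 8.13)
ET = 0.56 * 0.3 * 17.7900

2.9887 mm/day


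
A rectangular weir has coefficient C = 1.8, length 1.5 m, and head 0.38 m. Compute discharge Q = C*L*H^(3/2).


Q = C * L * H^(3/2) = 1.8 * 1.5 * 0.38^1.5 = 1.8 * 1.5 * 0.234248

0.6325 m^3/s


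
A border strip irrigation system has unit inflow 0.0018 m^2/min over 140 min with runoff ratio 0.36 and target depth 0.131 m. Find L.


L = q*t/((1+r)*Z)
L = 0.0018*140/((1+0.36)*0.131)
L = 0.252/0.17816

1.4145 m


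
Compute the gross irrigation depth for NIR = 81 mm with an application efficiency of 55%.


Ea = 55% = 0.55
GID = NIR / Ea = 81 / 0.55 = 147.2727 mm

147.2727 mm


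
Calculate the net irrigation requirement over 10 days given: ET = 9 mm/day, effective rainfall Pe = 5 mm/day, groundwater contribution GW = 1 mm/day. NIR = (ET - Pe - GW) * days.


Daily deficit = ET - Pe - GW = 9 - 5 - 1 = 3 mm/day
NIR = 3 * 10 = 30 mm

30.0000 mm


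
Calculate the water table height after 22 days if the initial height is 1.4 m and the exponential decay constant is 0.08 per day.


m = m0 * exp(-k*t)
m = 1.4 * exp(-0.08 * 22)
m = 1.4 * exp(-1.7600)

0.2409 m


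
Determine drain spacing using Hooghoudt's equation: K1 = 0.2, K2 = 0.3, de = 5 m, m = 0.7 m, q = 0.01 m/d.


S^2 = 8*K2*de*m/q + 4*K1*m^2/q
S^2 = 8*0.3*5*0.7/0.01 + 4*0.2*0.7^2/0.01
S = sqrt(879.2000)

29.6513 m


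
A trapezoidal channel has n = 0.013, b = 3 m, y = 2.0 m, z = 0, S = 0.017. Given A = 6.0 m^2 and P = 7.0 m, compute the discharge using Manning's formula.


R = A/P = 6.0/7.0 = 0.857143
Q = (1/0.013) * 6.0 * 0.857143^(2/3) * 0.017^0.5

54.3002 m^3/s


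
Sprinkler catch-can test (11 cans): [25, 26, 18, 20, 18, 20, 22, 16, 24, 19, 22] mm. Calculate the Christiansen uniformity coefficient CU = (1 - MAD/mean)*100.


mean = 20.909091 mm
MAD = 2.628099 mm
CU = (1 - 2.628099/20.909091)*100

87.4308 %


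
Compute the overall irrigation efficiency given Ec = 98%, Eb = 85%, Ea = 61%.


Ec = 0.98, Eb = 0.85, Ea = 0.61
E = 0.98 * 0.85 * 0.61 * 100 = 50.8130%

50.8130 %


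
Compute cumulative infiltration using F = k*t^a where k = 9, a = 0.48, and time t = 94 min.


F = k * t^a = 9 * 94^0.48
F = 9 * 8.853222

79.6790 mm


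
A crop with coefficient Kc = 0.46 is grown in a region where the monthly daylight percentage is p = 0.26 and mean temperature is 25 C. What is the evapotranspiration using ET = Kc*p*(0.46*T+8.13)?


ET = Kc * p * (0.46*T + 8.13)
ET = 0.46 * 0.26 * (0.46*25 + 8.13)
ET = 0.46 * 0.26 * 19.6300

2.3477 mm/day


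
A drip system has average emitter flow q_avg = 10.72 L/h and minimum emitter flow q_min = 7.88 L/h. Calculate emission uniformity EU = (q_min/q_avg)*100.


EU = (q_min/q_avg)*100 = (7.88/10.72)*100 = 73.5075%

73.5075 %


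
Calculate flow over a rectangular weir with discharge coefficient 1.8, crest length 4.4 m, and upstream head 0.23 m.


Q = C * L * H^(3/2) = 1.8 * 4.4 * 0.23^1.5 = 1.8 * 4.4 * 0.110304

0.8736 m^3/s
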